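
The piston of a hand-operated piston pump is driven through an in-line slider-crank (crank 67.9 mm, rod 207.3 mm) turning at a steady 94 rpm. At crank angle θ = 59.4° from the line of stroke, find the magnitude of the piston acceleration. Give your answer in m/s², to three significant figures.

2.32

ω = 2π·94/60 = 9.844 rad/s
x(θ) = r cosθ + √(L² − r² sin²θ); with ω constant, a = ω²·d²x/dθ².
d²x/dθ² = −r cosθ − r²(cos2θ)/√u − r⁴ sin²2θ/(4u^{3/2}),  u = L² − r² sin²θ = 0.0395575 m².
Substituting r = 0.0679 m, L = 0.2073 m, θ = 59.4°: d²x/dθ² = -0.023915 m.
a = ω²·d²x/dθ² = (9.844)²·(-0.023915) = -2.3173 m/s²;  |a| = 2.3173 m/s².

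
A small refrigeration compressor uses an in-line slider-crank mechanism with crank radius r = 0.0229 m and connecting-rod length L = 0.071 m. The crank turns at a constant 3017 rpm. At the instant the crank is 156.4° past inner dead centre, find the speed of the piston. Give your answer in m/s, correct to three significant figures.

ω = 2π·3017/60 = 315.9 rad/s
For an in-line slider-crank, x = r cosθ + √(L² − r² sin²θ), so v = −rω sinθ·[1 + r cosθ/√(L² − r² sin²θ)].
With r = 0.0229 m, L = 0.071 m, θ = 156.4°: √(L² − r² sin²θ) = 0.070406 m.
v = −0.0229·315.9·0.40035·[1 + 0.0229·-0.91636/0.070406] = -2.0332 m/s.
|v| = 2.0332 m/s.

2.03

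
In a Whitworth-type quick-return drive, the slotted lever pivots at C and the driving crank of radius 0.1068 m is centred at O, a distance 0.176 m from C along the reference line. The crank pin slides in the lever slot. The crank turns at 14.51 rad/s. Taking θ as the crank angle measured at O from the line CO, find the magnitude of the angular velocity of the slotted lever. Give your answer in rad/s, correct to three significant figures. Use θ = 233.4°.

0.145

ω = 14.51 rad/s
Crank pin A relative to C: A = (d + r cosθ, r sinθ); lever angle φ = atan2(r sinθ, d + r cosθ).
Differentiating tanφ: φ̇ = rω(d cosθ + r)/(d² + r² + 2dr cosθ).
d² + r² + 2dr cosθ = |CA|² = 0.019968 m²;  d cosθ + r = +0.0018644 m.
|ω_lever| = |0.1068·14.51·+0.0018644| / 0.019968 = 0.14469 rad/s.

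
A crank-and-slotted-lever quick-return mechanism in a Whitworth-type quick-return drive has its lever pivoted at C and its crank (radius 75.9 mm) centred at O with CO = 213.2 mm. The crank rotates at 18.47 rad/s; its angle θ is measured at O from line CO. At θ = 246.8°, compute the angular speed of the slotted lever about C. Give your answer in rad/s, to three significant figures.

0.295

ω = 18.47 rad/s
Crank pin A relative to C: A = (d + r cosθ, r sinθ); lever angle φ = atan2(r sinθ, d + r cosθ).
Differentiating tanφ: φ̇ = rω(d cosθ + r)/(d² + r² + 2dr cosθ).
d² + r² + 2dr cosθ = |CA|² = 0.0384656 m²;  d cosθ + r = -0.0080884 m.
|ω_lever| = |0.0759·18.47·-0.0080884| / 0.0384656 = 0.29478 rad/s.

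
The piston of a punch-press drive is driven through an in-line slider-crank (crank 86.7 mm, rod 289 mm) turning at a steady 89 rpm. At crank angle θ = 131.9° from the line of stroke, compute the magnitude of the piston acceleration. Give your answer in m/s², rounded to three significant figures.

5.23

ω = 2π·89/60 = 9.32 rad/s
x(θ) = r cosθ + √(L² − r² sin²θ); with ω constant, a = ω²·d²x/dθ².
d²x/dθ² = −r cosθ − r²(cos2θ)/√u − r⁴ sin²2θ/(4u^{3/2}),  u = L² − r² sin²θ = 0.0793566 m².
Substituting r = 0.0867 m, L = 0.289 m, θ = 131.9°: d²x/dθ² = +0.060158 m.
a = ω²·d²x/dθ² = (9.32)²·(+0.060158) = +5.2256 m/s²;  |a| = 5.2256 m/s².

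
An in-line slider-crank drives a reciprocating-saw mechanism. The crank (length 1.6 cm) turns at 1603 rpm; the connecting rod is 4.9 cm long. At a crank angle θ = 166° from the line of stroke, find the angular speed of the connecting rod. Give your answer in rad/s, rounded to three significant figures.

53.4

ω = 167.9 rad/s (converted from 1603 rpm).
The rod makes angle φ with the slider axis where L sinφ = r sinθ; differentiating, L cosφ·φ̇ = r ω cosθ.
L cosφ = √(L² − r² sin²θ) = 0.048847 m.
|ω_rod| = r ω |cosθ| / √(L² − r² sin²θ) = 0.016·167.9·0.97030/0.048847 = 53.352 rad/s.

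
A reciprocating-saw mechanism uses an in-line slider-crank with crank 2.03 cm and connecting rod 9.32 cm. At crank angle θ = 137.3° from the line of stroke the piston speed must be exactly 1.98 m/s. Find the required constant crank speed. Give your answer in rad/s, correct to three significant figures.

For an in-line slider-crank, |v_piston| = rω|sinθ|·[1 + r cosθ/√(L² − r² sin²θ)].
With r = 0.0203 m, L = 0.0932 m, θ = 137.3°: the bracketed kinematic factor |dx/dθ| = 0.011539 m.
ω = v/|dx/dθ| = 1.98/0.011539 = 171.6 rad/s.

172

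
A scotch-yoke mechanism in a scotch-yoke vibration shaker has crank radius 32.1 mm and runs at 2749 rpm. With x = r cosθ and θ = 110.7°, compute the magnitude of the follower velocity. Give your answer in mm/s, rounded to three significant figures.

8640

ω = 287.9 rad/s (from 2749 rpm).
x = r cosθ ⇒ ẋ = −rω sinθ.
|v| = rω|sinθ| = 0.0321·287.9·|sin 110.7°| = 8.6442 m/s = 8644.2 mm/s.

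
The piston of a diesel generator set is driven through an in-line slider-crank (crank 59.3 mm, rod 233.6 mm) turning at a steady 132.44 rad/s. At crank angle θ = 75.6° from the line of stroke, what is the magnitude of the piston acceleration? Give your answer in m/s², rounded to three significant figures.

ω = 132.4 rad/s
x(θ) = r cosθ + √(L² − r² sin²θ); with ω constant, a = ω²·d²x/dθ².
d²x/dθ² = −r cosθ − r²(cos2θ)/√u − r⁴ sin²2θ/(4u^{3/2}),  u = L² − r² sin²θ = 0.05127 m².
Substituting r = 0.0593 m, L = 0.2336 m, θ = 75.6°: d²x/dθ² = -0.0011999 m.
a = ω²·d²x/dθ² = (132.4)²·(-0.0011999) = -21.046 m/s²;  |a| = 21.046 m/s².

21.0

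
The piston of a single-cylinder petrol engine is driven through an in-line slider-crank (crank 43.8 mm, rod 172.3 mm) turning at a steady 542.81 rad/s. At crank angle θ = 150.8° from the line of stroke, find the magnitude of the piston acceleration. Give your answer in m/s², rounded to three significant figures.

9490

ω = 542.8 rad/s
x(θ) = r cosθ + √(L² − r² sin²θ); with ω constant, a = ω²·d²x/dθ².
d²x/dθ² = −r cosθ − r²(cos2θ)/√u − r⁴ sin²2θ/(4u^{3/2}),  u = L² − r² sin²θ = 0.0292307 m².
Substituting r = 0.0438 m, L = 0.1723 m, θ = 150.8°: d²x/dθ² = +0.032221 m.
a = ω²·d²x/dθ² = (542.8)²·(+0.032221) = +9493.6 m/s²;  |a| = 9493.6 m/s².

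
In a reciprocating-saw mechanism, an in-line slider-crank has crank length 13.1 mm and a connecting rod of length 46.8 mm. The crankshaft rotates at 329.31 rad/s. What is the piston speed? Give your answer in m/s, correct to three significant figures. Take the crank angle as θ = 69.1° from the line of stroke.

ω = 329.3 rad/s
For an in-line slider-crank, x = r cosθ + √(L² − r² sin²θ), so v = −rω sinθ·[1 + r cosθ/√(L² − r² sin²θ)].
With r = 0.0131 m, L = 0.0468 m, θ = 69.1°: √(L² − r² sin²θ) = 0.045172 m.
v = −0.0131·329.3·0.93420·[1 + 0.0131·0.35674/0.045172] = -4.4471 m/s.
|v| = 4.4471 m/s.

4.45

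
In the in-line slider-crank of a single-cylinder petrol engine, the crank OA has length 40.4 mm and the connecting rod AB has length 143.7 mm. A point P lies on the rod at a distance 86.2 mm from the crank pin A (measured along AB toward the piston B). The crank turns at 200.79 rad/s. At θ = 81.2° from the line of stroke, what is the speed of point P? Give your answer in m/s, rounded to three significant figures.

8.25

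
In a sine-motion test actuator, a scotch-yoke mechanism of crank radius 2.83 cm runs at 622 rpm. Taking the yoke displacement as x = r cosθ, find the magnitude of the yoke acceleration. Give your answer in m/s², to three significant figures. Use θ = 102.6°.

26.2

ω = 65.14 rad/s (from 622 rpm).
x = r cosθ ⇒ ẍ = −rω² cosθ (ω constant).
|a| = rω²|cosθ| = 0.0283·(65.14)²·|cos 102.6°| = 26.192 m/s².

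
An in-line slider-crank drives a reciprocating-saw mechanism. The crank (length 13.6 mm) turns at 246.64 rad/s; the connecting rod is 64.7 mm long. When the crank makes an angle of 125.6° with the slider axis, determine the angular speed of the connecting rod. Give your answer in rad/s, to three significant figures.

30.6

ω = 246.6 rad/s
The rod makes angle φ with the slider axis where L sinφ = r sinθ; differentiating, L cosφ·φ̇ = r ω cosθ.
L cosφ = √(L² − r² sin²θ) = 0.063748 m.
|ω_rod| = r ω |cosθ| / √(L² − r² sin²θ) = 0.0136·246.6·0.58212/0.063748 = 30.63 rad/s.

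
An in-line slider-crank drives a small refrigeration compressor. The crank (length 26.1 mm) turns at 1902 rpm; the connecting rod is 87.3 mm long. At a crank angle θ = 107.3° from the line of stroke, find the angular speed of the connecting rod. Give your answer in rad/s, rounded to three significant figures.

18.5

ω = 199.2 rad/s (converted from 1902 rpm).
The rod makes angle φ with the slider axis where L sinφ = r sinθ; differentiating, L cosφ·φ̇ = r ω cosθ.
L cosφ = √(L² − r² sin²θ) = 0.083668 m.
|ω_rod| = r ω |cosθ| / √(L² − r² sin²θ) = 0.0261·199.2·0.29737/0.083668 = 18.477 rad/s.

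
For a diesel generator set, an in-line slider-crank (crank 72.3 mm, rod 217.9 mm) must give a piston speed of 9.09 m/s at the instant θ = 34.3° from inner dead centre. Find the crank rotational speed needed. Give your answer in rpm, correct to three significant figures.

1670

For an in-line slider-crank, |v_piston| = rω|sinθ|·[1 + r cosθ/√(L² − r² sin²θ)].
With r = 0.0723 m, L = 0.2179 m, θ = 34.3°: the bracketed kinematic factor |dx/dθ| = 0.052111 m.
ω = v/|dx/dθ| = 9.09/0.052111 = 174.43 rad/s.
N = 60ω/(2π) = 1665.7 rpm.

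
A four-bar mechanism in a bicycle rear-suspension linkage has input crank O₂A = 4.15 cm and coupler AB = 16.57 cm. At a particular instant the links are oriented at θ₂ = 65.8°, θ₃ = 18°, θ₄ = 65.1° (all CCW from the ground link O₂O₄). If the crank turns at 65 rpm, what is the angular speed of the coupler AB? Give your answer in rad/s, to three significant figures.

0.0284

ω₂ = 6.807 rad/s (from 65 rpm).
Differentiating the loop-closure r₂e^{iθ₂}+r₃e^{iθ₃}=r₁+r₄e^{iθ₄} gives r₂ω₂e^{iθ₂}+r₃ω₃e^{iθ₃}=r₄ω₄e^{iθ₄}.
Eliminating the other unknown: ω₃ = r₂ω₂ sin(θ₄−θ₂) / [r₃ sin(θ₃−θ₄)].
Numerator sine = -0.01222; denominator sine = -0.73254.
Result = 0.0415·6.807·(-0.01222) / (0.1657·(-0.73254)) = +0.028431 rad/s; magnitude 0.028431 rad/s.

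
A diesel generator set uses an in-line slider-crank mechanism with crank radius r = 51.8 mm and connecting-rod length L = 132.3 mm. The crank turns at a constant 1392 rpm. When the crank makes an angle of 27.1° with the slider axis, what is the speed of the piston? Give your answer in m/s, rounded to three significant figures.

4.66

ω = 2π·1392/60 = 145.8 rad/s
For an in-line slider-crank, x = r cosθ + √(L² − r² sin²θ), so v = −rω sinθ·[1 + r cosθ/√(L² − r² sin²θ)].
With r = 0.0518 m, L = 0.1323 m, θ = 27.1°: √(L² − r² sin²θ) = 0.13018 m.
v = −0.0518·145.8·0.45554·[1 + 0.0518·0.89021/0.13018] = -4.6582 m/s.
|v| = 4.6582 m/s.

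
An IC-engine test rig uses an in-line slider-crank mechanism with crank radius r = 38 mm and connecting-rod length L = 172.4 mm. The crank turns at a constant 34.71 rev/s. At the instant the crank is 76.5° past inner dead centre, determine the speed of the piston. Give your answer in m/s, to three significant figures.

8.48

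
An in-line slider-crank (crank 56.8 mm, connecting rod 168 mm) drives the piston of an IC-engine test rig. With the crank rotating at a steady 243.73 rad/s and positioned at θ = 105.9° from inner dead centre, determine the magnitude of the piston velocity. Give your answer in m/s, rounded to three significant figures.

ω = 243.7 rad/s
For an in-line slider-crank, x = r cosθ + √(L² − r² sin²θ), so v = −rω sinθ·[1 + r cosθ/√(L² − r² sin²θ)].
With r = 0.0568 m, L = 0.168 m, θ = 105.9°: √(L² − r² sin²θ) = 0.15887 m.
v = −0.0568·243.7·0.96174·[1 + 0.0568·-0.27396/0.15887] = -12.01 m/s.
|v| = 12.01 m/s.

12.0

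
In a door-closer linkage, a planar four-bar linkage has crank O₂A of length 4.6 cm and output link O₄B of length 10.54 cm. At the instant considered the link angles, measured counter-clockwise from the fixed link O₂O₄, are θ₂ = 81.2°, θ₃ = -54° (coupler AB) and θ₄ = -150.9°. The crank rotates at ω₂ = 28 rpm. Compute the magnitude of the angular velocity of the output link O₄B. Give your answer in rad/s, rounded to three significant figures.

ω₂ = 2.932 rad/s (from 28 rpm).
Differentiating the loop-closure r₂e^{iθ₂}+r₃e^{iθ₃}=r₁+r₄e^{iθ₄} gives r₂ω₂e^{iθ₂}+r₃ω₃e^{iθ₃}=r₄ω₄e^{iθ₄}.
Eliminating the other unknown: ω₄ = r₂ω₂ sin(θ₂−θ₃) / [r₄ sin(θ₄−θ₃)].
Numerator sine = +0.70463; denominator sine = -0.99276.
Result = 0.046·2.932·(+0.70463) / (0.1054·(-0.99276)) = -0.90829 rad/s; magnitude 0.90829 rad/s.

0.908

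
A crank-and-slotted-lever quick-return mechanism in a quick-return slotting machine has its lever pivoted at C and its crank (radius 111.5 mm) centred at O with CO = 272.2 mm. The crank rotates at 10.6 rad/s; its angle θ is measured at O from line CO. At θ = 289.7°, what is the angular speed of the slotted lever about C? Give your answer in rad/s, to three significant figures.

ω = 10.6 rad/s
Crank pin A relative to C: A = (d + r cosθ, r sinθ); lever angle φ = atan2(r sinθ, d + r cosθ).
Differentiating tanφ: φ̇ = rω(d cosθ + r)/(d² + r² + 2dr cosθ).
d² + r² + 2dr cosθ = |CA|² = 0.106987 m²;  d cosθ + r = +0.20326 m.
|ω_lever| = |0.1115·10.6·+0.20326| / 0.106987 = 2.2454 rad/s.

2.25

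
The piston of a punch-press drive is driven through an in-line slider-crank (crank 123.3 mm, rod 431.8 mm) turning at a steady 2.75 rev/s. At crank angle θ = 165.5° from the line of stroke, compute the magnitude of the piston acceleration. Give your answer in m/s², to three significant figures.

ω = 2π·2.75 = 17.28 rad/s
x(θ) = r cosθ + √(L² − r² sin²θ); with ω constant, a = ω²·d²x/dθ².
d²x/dθ² = −r cosθ − r²(cos2θ)/√u − r⁴ sin²2θ/(4u^{3/2}),  u = L² − r² sin²θ = 0.185498 m².
Substituting r = 0.1233 m, L = 0.4318 m, θ = 165.5°: d²x/dθ² = +0.08833 m.
a = ω²·d²x/dθ² = (17.28)²·(+0.08833) = +26.371 m/s²;  |a| = 26.371 m/s².

26.4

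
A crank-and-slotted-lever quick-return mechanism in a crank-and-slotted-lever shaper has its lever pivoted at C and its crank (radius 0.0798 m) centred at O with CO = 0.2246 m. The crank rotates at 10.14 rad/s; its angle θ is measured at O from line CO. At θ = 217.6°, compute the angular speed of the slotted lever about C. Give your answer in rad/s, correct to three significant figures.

2.80

ω = 10.14 rad/s
Crank pin A relative to C: A = (d + r cosθ, r sinθ); lever angle φ = atan2(r sinθ, d + r cosθ).
Differentiating tanφ: φ̇ = rω(d cosθ + r)/(d² + r² + 2dr cosθ).
d² + r² + 2dr cosθ = |CA|² = 0.0284127 m²;  d cosθ + r = -0.098148 m.
|ω_lever| = |0.0798·10.14·-0.098148| / 0.0284127 = 2.7952 rad/s.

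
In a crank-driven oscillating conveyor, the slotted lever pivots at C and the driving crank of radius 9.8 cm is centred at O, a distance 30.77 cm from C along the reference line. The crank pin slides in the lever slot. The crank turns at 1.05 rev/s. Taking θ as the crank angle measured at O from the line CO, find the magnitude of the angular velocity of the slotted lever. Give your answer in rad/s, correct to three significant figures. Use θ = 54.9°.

ω = 6.597 rad/s (from 1.05 rev/s).
Crank pin A relative to C: A = (d + r cosθ, r sinθ); lever angle φ = atan2(r sinθ, d + r cosθ).
Differentiating tanφ: φ̇ = rω(d cosθ + r)/(d² + r² + 2dr cosθ).
d² + r² + 2dr cosθ = |CA|² = 0.138961 m²;  d cosθ + r = +0.27493 m.
|ω_lever| = |0.098·6.597·+0.27493| / 0.138961 = 1.2792 rad/s.

1.28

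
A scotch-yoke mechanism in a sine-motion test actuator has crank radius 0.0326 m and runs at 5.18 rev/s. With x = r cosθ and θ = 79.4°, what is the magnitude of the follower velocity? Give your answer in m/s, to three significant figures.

1.04

ω = 32.55 rad/s (from 5.18 rev/s).
x = r cosθ ⇒ ẋ = −rω sinθ.
|v| = rω|sinθ| = 0.0326·32.55·|sin 79.4°| = 1.0429 m/s.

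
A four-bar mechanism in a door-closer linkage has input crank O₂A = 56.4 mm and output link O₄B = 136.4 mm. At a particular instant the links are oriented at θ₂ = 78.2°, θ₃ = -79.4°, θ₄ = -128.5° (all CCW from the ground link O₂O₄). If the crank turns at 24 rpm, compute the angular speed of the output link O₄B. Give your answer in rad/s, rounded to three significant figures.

0.524

ω₂ = 2.513 rad/s (from 24 rpm).
Differentiating the loop-closure r₂e^{iθ₂}+r₃e^{iθ₃}=r₁+r₄e^{iθ₄} gives r₂ω₂e^{iθ₂}+r₃ω₃e^{iθ₃}=r₄ω₄e^{iθ₄}.
Eliminating the other unknown: ω₄ = r₂ω₂ sin(θ₂−θ₃) / [r₄ sin(θ₄−θ₃)].
Numerator sine = +0.38107; denominator sine = -0.75585.
Result = 0.0564·2.513·(+0.38107) / (0.1364·(-0.75585)) = -0.52393 rad/s; magnitude 0.52393 rad/s.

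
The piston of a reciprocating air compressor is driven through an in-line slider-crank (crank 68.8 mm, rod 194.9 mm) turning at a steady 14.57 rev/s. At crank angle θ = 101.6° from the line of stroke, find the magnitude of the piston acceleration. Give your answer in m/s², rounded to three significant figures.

314

ω = 2π·14.6 = 91.55 rad/s
x(θ) = r cosθ + √(L² − r² sin²θ); with ω constant, a = ω²·d²x/dθ².
d²x/dθ² = −r cosθ − r²(cos2θ)/√u − r⁴ sin²2θ/(4u^{3/2}),  u = L² − r² sin²θ = 0.033444 m².
Substituting r = 0.0688 m, L = 0.1949 m, θ = 101.6°: d²x/dθ² = +0.037482 m.
a = ω²·d²x/dθ² = (91.55)²·(+0.037482) = +314.13 m/s²;  |a| = 314.13 m/s².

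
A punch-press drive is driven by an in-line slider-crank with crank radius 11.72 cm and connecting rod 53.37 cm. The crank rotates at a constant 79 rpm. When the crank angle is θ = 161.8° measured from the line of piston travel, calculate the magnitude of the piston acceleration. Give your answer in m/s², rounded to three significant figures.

6.19

ω = 2π·79/60 = 8.273 rad/s
x(θ) = r cosθ + √(L² − r² sin²θ); with ω constant, a = ω²·d²x/dθ².
d²x/dθ² = −r cosθ − r²(cos2θ)/√u − r⁴ sin²2θ/(4u^{3/2}),  u = L² − r² sin²θ = 0.283496 m².
Substituting r = 0.1172 m, L = 0.5337 m, θ = 161.8°: d²x/dθ² = +0.090462 m.
a = ω²·d²x/dθ² = (8.273)²·(+0.090462) = +6.1913 m/s²;  |a| = 6.1913 m/s².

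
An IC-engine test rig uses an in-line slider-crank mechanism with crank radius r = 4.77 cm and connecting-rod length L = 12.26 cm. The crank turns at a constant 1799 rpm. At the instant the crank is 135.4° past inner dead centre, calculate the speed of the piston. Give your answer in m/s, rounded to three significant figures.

4.49

ω = 2π·1799/60 = 188.4 rad/s
For an in-line slider-crank, x = r cosθ + √(L² − r² sin²θ), so v = −rω sinθ·[1 + r cosθ/√(L² − r² sin²θ)].
With r = 0.0477 m, L = 0.1226 m, θ = 135.4°: √(L² − r² sin²θ) = 0.11794 m.
v = −0.0477·188.4·0.70215·[1 + 0.0477·-0.71203/0.11794] = -4.4926 m/s.
|v| = 4.4926 m/s.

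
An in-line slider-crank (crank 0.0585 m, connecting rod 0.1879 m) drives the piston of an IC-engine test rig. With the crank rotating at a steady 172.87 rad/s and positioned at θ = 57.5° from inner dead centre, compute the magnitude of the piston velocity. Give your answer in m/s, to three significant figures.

ω = 172.9 rad/s
For an in-line slider-crank, x = r cosθ + √(L² − r² sin²θ), so v = −rω sinθ·[1 + r cosθ/√(L² − r² sin²θ)].
With r = 0.0585 m, L = 0.1879 m, θ = 57.5°: √(L² − r² sin²θ) = 0.18131 m.
v = −0.0585·172.9·0.84339·[1 + 0.0585·0.53730/0.18131] = -10.008 m/s.
|v| = 10.008 m/s.

10.0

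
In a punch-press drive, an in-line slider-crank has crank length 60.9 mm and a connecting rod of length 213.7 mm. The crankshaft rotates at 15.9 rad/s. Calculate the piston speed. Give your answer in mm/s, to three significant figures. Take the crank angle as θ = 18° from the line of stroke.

381

ω = 15.9 rad/s
For an in-line slider-crank, x = r cosθ + √(L² − r² sin²θ), so v = −rω sinθ·[1 + r cosθ/√(L² − r² sin²θ)].
With r = 0.0609 m, L = 0.2137 m, θ = 18°: √(L² − r² sin²θ) = 0.21287 m.
v = −0.0609·15.9·0.30902·[1 + 0.0609·0.95106/0.21287] = -0.38064 m/s.
|v| = 0.38064 m/s = 380.64 mm/s.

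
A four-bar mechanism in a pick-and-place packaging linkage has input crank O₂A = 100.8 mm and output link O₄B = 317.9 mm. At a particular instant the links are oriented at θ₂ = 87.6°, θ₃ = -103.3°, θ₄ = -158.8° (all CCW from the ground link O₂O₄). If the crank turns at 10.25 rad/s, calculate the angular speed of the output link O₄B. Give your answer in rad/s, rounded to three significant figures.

0.746

ω₂ = 10.25 rad/s
Differentiating the loop-closure r₂e^{iθ₂}+r₃e^{iθ₃}=r₁+r₄e^{iθ₄} gives r₂ω₂e^{iθ₂}+r₃ω₃e^{iθ₃}=r₄ω₄e^{iθ₄}.
Eliminating the other unknown: ω₄ = r₂ω₂ sin(θ₂−θ₃) / [r₄ sin(θ₄−θ₃)].
Numerator sine = -0.18910; denominator sine = -0.82413.
Result = 0.1008·10.25·(-0.18910) / (0.3179·(-0.82413)) = +0.74573 rad/s; magnitude 0.74573 rad/s.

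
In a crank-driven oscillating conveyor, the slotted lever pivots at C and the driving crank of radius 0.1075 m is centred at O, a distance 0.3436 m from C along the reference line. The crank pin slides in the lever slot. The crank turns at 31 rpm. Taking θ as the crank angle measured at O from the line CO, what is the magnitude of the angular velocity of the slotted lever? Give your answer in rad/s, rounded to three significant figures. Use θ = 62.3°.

ω = 3.246 rad/s (from 31 rpm).
Crank pin A relative to C: A = (d + r cosθ, r sinθ); lever angle φ = atan2(r sinθ, d + r cosθ).
Differentiating tanφ: φ̇ = rω(d cosθ + r)/(d² + r² + 2dr cosθ).
d² + r² + 2dr cosθ = |CA|² = 0.163957 m²;  d cosθ + r = +0.26722 m.
|ω_lever| = |0.1075·3.246·+0.26722| / 0.163957 = 0.56877 rad/s.

0.569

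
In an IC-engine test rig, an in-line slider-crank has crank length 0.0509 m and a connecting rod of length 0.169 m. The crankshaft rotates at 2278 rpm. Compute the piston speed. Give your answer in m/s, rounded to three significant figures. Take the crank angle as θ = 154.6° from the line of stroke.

3.78

ω = 2π·2278/60 = 238.6 rad/s
For an in-line slider-crank, x = r cosθ + √(L² − r² sin²θ), so v = −rω sinθ·[1 + r cosθ/√(L² − r² sin²θ)].
With r = 0.0509 m, L = 0.169 m, θ = 154.6°: √(L² − r² sin²θ) = 0.16758 m.
v = −0.0509·238.6·0.42894·[1 + 0.0509·-0.90334/0.16758] = -3.7793 m/s.
|v| = 3.7793 m/s.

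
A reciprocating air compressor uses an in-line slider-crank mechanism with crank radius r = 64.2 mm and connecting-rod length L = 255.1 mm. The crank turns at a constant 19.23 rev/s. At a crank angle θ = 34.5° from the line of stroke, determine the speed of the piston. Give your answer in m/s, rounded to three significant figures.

5.31

ω = 2π·19.2 = 120.8 rad/s
For an in-line slider-crank, x = r cosθ + √(L² − r² sin²θ), so v = −rω sinθ·[1 + r cosθ/√(L² − r² sin²θ)].
With r = 0.0642 m, L = 0.2551 m, θ = 34.5°: √(L² − r² sin²θ) = 0.25249 m.
v = −0.0642·120.8·0.56641·[1 + 0.0642·0.82413/0.25249] = -5.3143 m/s.
|v| = 5.3143 m/s.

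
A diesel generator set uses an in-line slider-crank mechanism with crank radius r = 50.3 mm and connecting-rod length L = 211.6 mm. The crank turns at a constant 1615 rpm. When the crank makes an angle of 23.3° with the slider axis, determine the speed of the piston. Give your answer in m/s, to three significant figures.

ω = 2π·1615/60 = 169.1 rad/s
For an in-line slider-crank, x = r cosθ + √(L² − r² sin²θ), so v = −rω sinθ·[1 + r cosθ/√(L² − r² sin²θ)].
With r = 0.0503 m, L = 0.2116 m, θ = 23.3°: √(L² − r² sin²θ) = 0.21066 m.
v = −0.0503·169.1·0.39555·[1 + 0.0503·0.91845/0.21066] = -4.1028 m/s.
|v| = 4.1028 m/s.

4.10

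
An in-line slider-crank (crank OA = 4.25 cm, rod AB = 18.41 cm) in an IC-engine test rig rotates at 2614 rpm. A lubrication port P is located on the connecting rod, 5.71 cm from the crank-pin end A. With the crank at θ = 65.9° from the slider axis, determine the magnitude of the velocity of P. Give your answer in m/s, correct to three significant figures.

11.4

ω = 273.7 rad/s.  Crank-pin speed |V_A| = rω = 11.634 m/s, perpendicular to OA.
Rod angle: sinφ = −(r/L) sinθ ⇒ φ = -12.165°; ω_rod = −rω cosθ/√(L²−r²sin²θ) = -26.396 rad/s.
V_P = V_A + ω_rod × AP, with AP = 0.0571 m along the rod.
Components: V_Px = −rω sinθ − a·ω_rod·sinφ = -10.937 m/s;  V_Py = rω cosθ + a·ω_rod·cosφ = +3.2771 m/s.
|V_P| = √(V_Px² + V_Py²) = 11.418 m/s.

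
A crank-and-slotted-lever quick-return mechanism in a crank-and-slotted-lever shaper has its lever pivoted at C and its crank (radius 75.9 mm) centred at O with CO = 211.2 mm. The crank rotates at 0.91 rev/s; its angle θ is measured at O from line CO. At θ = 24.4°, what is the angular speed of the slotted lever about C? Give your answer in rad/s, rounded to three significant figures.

1.46

ω = 5.718 rad/s (from 0.91 rev/s).
Crank pin A relative to C: A = (d + r cosθ, r sinθ); lever angle φ = atan2(r sinθ, d + r cosθ).
Differentiating tanφ: φ̇ = rω(d cosθ + r)/(d² + r² + 2dr cosθ).
d² + r² + 2dr cosθ = |CA|² = 0.0795629 m²;  d cosθ + r = +0.26824 m.
|ω_lever| = |0.0759·5.718·+0.26824| / 0.0795629 = 1.4631 rad/s.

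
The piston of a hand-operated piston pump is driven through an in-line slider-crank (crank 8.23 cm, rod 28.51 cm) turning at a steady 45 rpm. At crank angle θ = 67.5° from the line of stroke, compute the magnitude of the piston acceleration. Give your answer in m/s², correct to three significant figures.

0.318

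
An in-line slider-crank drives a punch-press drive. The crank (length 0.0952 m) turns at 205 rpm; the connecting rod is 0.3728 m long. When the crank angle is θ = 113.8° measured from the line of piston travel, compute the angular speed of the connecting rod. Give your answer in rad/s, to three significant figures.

2.28

ω = 21.47 rad/s (converted from 205 rpm).
The rod makes angle φ with the slider axis where L sinφ = r sinθ; differentiating, L cosφ·φ̇ = r ω cosθ.
L cosφ = √(L² − r² sin²θ) = 0.36248 m.
|ω_rod| = r ω |cosθ| / √(L² − r² sin²θ) = 0.0952·21.47·0.40355/0.36248 = 2.2752 rad/s.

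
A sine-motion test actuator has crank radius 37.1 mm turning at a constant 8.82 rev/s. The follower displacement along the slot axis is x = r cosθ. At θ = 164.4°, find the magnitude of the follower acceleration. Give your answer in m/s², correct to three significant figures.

110

ω = 55.42 rad/s (from 8.82 rev/s).
x = r cosθ ⇒ ẍ = −rω² cosθ (ω constant).
|a| = rω²|cosθ| = 0.0371·(55.42)²·|cos 164.4°| = 109.74 m/s².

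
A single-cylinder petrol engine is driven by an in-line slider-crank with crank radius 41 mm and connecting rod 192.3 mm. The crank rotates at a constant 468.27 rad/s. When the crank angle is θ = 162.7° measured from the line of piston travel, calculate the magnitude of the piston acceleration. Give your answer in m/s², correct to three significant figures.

ω = 468.3 rad/s
x(θ) = r cosθ + √(L² − r² sin²θ); with ω constant, a = ω²·d²x/dθ².
d²x/dθ² = −r cosθ − r²(cos2θ)/√u − r⁴ sin²2θ/(4u^{3/2}),  u = L² − r² sin²θ = 0.0368306 m².
Substituting r = 0.041 m, L = 0.1923 m, θ = 162.7°: d²x/dθ² = +0.031903 m.
a = ω²·d²x/dθ² = (468.3)²·(+0.031903) = +6995.6 m/s²;  |a| = 6995.6 m/s².

7000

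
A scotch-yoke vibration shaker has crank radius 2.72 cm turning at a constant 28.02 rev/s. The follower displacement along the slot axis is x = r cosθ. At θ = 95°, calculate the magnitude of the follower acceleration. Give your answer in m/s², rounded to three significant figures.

ω = 176.1 rad/s (from 28.02 rev/s).
x = r cosθ ⇒ ẍ = −rω² cosθ (ω constant).
|a| = rω²|cosθ| = 0.0272·(176.1)²·|cos 95°| = 73.479 m/s².

73.5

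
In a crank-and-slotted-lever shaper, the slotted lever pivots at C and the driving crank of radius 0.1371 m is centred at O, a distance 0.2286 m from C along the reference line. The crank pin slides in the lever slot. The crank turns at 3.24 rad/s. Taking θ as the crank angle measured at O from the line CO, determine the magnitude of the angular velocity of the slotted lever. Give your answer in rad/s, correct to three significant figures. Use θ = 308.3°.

ω = 3.24 rad/s
Crank pin A relative to C: A = (d + r cosθ, r sinθ); lever angle φ = atan2(r sinθ, d + r cosθ).
Differentiating tanφ: φ̇ = rω(d cosθ + r)/(d² + r² + 2dr cosθ).
d² + r² + 2dr cosθ = |CA|² = 0.109903 m²;  d cosθ + r = +0.27878 m.
|ω_lever| = |0.1371·3.24·+0.27878| / 0.109903 = 1.1268 rad/s.

1.13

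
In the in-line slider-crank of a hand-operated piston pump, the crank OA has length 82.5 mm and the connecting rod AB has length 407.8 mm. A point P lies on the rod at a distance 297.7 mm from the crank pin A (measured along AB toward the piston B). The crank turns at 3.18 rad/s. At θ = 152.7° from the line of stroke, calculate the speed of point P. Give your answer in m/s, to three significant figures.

0.122

ω = 3.18 rad/s.  Crank-pin speed |V_A| = rω = 0.26235 m/s, perpendicular to OA.
Rod angle: sinφ = −(r/L) sinθ ⇒ φ = -5.324°; ω_rod = −rω cosθ/√(L²−r²sin²θ) = +0.57415 rad/s.
V_P = V_A + ω_rod × AP, with AP = 0.2977 m along the rod.
Components: V_Px = −rω sinθ − a·ω_rod·sinφ = -0.10447 m/s;  V_Py = rω cosθ + a·ω_rod·cosφ = -0.062941 m/s.
|V_P| = √(V_Px² + V_Py²) = 0.12196 m/s.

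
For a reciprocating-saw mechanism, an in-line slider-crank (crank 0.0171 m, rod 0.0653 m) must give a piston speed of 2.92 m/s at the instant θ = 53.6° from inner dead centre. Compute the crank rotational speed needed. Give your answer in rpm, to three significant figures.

1750

For an in-line slider-crank, |v_piston| = rω|sinθ|·[1 + r cosθ/√(L² − r² sin²θ)].
With r = 0.0171 m, L = 0.0653 m, θ = 53.6°: the bracketed kinematic factor |dx/dθ| = 0.015952 m.
ω = v/|dx/dθ| = 2.92/0.015952 = 183.05 rad/s.
N = 60ω/(2π) = 1748 rpm.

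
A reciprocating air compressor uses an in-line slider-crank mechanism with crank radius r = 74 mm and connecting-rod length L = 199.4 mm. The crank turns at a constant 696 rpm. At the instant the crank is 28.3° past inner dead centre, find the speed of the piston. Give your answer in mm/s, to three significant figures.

3410

ω = 2π·696/60 = 72.88 rad/s
For an in-line slider-crank, x = r cosθ + √(L² − r² sin²θ), so v = −rω sinθ·[1 + r cosθ/√(L² − r² sin²θ)].
With r = 0.074 m, L = 0.1994 m, θ = 28.3°: √(L² − r² sin²θ) = 0.19629 m.
v = −0.074·72.88·0.47409·[1 + 0.074·0.88048/0.19629] = -3.4057 m/s.
|v| = 3.4057 m/s = 3405.7 mm/s.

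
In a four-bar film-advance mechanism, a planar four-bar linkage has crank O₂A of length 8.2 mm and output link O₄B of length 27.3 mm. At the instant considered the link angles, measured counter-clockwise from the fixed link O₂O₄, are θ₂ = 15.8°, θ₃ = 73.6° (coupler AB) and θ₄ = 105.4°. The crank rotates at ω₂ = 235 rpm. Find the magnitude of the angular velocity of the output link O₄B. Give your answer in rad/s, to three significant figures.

ω₂ = 24.61 rad/s (from 235 rpm).
Differentiating the loop-closure r₂e^{iθ₂}+r₃e^{iθ₃}=r₁+r₄e^{iθ₄} gives r₂ω₂e^{iθ₂}+r₃ω₃e^{iθ₃}=r₄ω₄e^{iθ₄}.
Eliminating the other unknown: ω₄ = r₂ω₂ sin(θ₂−θ₃) / [r₄ sin(θ₄−θ₃)].
Numerator sine = -0.84619; denominator sine = +0.52696.
Result = 0.0082·24.61·(-0.84619) / (0.0273·(+0.52696)) = -11.87 rad/s; magnitude 11.87 rad/s.

11.9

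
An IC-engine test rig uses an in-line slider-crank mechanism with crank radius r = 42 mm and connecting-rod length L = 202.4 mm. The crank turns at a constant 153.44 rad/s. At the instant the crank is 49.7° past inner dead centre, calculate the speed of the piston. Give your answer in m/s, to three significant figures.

5.58

ω = 153.4 rad/s
For an in-line slider-crank, x = r cosθ + √(L² − r² sin²θ), so v = −rω sinθ·[1 + r cosθ/√(L² − r² sin²θ)].
With r = 0.042 m, L = 0.2024 m, θ = 49.7°: √(L² − r² sin²θ) = 0.19985 m.
v = −0.042·153.4·0.76267·[1 + 0.042·0.64679/0.19985] = -5.5831 m/s.
|v| = 5.5831 m/s.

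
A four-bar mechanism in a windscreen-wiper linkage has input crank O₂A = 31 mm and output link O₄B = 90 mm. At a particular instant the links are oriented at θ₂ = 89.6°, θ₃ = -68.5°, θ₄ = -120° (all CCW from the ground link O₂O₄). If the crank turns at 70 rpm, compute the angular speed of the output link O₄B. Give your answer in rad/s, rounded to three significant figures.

1.20

ω₂ = 7.33 rad/s (from 70 rpm).
Differentiating the loop-closure r₂e^{iθ₂}+r₃e^{iθ₃}=r₁+r₄e^{iθ₄} gives r₂ω₂e^{iθ₂}+r₃ω₃e^{iθ₃}=r₄ω₄e^{iθ₄}.
Eliminating the other unknown: ω₄ = r₂ω₂ sin(θ₂−θ₃) / [r₄ sin(θ₄−θ₃)].
Numerator sine = +0.37299; denominator sine = -0.78261.
Result = 0.031·7.33·(+0.37299) / (0.09·(-0.78261)) = -1.2034 rad/s; magnitude 1.2034 rad/s.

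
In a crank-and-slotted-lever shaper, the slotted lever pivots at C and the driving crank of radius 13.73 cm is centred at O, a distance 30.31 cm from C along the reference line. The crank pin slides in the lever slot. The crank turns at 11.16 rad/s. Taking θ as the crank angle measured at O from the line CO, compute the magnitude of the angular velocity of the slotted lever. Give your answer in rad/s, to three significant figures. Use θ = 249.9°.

0.618

ω = 11.16 rad/s
Crank pin A relative to C: A = (d + r cosθ, r sinθ); lever angle φ = atan2(r sinθ, d + r cosθ).
Differentiating tanφ: φ̇ = rω(d cosθ + r)/(d² + r² + 2dr cosθ).
d² + r² + 2dr cosθ = |CA|² = 0.0821177 m²;  d cosθ + r = +0.033137 m.
|ω_lever| = |0.1373·11.16·+0.033137| / 0.0821177 = 0.61831 rad/s.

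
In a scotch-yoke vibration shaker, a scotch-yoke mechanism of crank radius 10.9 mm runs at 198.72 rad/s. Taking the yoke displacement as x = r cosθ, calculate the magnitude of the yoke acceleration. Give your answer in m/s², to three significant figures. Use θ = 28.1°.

380

ω = 198.7 rad/s
x = r cosθ ⇒ ẍ = −rω² cosθ (ω constant).
|a| = rω²|cosθ| = 0.0109·(198.7)²·|cos 28.1°| = 379.7 m/s².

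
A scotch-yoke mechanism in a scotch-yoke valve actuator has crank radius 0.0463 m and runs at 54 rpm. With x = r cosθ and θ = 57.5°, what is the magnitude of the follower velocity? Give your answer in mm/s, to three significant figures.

ω = 5.655 rad/s (from 54 rpm).
x = r cosθ ⇒ ẋ = −rω sinθ.
|v| = rω|sinθ| = 0.0463·5.655·|sin 57.5°| = 0.22082 m/s = 220.82 mm/s.

221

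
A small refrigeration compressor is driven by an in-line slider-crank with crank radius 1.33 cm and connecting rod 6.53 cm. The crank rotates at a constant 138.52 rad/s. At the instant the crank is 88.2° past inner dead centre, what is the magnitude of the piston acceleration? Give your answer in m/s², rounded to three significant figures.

ω = 138.5 rad/s
x(θ) = r cosθ + √(L² − r² sin²θ); with ω constant, a = ω²·d²x/dθ².
d²x/dθ² = −r cosθ − r²(cos2θ)/√u − r⁴ sin²2θ/(4u^{3/2}),  u = L² − r² sin²θ = 0.00408737 m².
Substituting r = 0.0133 m, L = 0.0653 m, θ = 88.2°: d²x/dθ² = +0.0023435 m.
a = ω²·d²x/dθ² = (138.5)²·(+0.0023435) = +44.966 m/s²;  |a| = 44.966 m/s².

45.0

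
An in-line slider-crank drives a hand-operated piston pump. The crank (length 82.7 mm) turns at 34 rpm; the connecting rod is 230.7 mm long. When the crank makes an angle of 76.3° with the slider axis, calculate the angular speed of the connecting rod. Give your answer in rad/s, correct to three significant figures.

ω = 3.56 rad/s (converted from 34 rpm).
The rod makes angle φ with the slider axis where L sinφ = r sinθ; differentiating, L cosφ·φ̇ = r ω cosθ.
L cosφ = √(L² − r² sin²θ) = 0.21626 m.
|ω_rod| = r ω |cosθ| / √(L² − r² sin²θ) = 0.0827·3.56·0.23684/0.21626 = 0.32247 rad/s.

0.322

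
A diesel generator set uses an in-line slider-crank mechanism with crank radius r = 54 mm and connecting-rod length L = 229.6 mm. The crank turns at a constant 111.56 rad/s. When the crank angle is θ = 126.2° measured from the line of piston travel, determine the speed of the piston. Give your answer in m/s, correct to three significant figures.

ω = 111.6 rad/s
For an in-line slider-crank, x = r cosθ + √(L² − r² sin²θ), so v = −rω sinθ·[1 + r cosθ/√(L² − r² sin²θ)].
With r = 0.054 m, L = 0.2296 m, θ = 126.2°: √(L² − r² sin²θ) = 0.22543 m.
v = −0.054·111.6·0.80696·[1 + 0.054·-0.59061/0.22543] = -4.1736 m/s.
|v| = 4.1736 m/s.

4.17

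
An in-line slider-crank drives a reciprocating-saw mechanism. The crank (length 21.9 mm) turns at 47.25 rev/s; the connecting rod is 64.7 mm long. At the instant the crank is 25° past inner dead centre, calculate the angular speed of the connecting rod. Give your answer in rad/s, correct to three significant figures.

ω = 296.9 rad/s (converted from 47.25 rev/s).
The rod makes angle φ with the slider axis where L sinφ = r sinθ; differentiating, L cosφ·φ̇ = r ω cosθ.
L cosφ = √(L² − r² sin²θ) = 0.064035 m.
|ω_rod| = r ω |cosθ| / √(L² − r² sin²θ) = 0.0219·296.9·0.90631/0.064035 = 92.021 rad/s.

92.0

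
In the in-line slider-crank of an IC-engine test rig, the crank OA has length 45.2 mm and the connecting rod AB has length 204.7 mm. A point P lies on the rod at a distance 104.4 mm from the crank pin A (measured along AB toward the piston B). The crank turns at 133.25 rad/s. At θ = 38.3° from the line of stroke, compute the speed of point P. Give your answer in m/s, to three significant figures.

4.68

ω = 133.2 rad/s.  Crank-pin speed |V_A| = rω = 6.0229 m/s, perpendicular to OA.
Rod angle: sinφ = −(r/L) sinθ ⇒ φ = -7.866°; ω_rod = −rω cosθ/√(L²−r²sin²θ) = -23.31 rad/s.
V_P = V_A + ω_rod × AP, with AP = 0.1044 m along the rod.
Components: V_Px = −rω sinθ − a·ω_rod·sinφ = -4.0659 m/s;  V_Py = rω cosθ + a·ω_rod·cosφ = +2.316 m/s.
|V_P| = √(V_Px² + V_Py²) = 4.6792 m/s.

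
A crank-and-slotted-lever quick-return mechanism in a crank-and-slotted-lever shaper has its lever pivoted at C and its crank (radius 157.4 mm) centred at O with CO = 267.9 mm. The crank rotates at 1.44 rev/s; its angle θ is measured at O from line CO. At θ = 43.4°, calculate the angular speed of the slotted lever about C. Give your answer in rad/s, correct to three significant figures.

ω = 9.048 rad/s (from 1.44 rev/s).
Crank pin A relative to C: A = (d + r cosθ, r sinθ); lever angle φ = atan2(r sinθ, d + r cosθ).
Differentiating tanφ: φ̇ = rω(d cosθ + r)/(d² + r² + 2dr cosθ).
d² + r² + 2dr cosθ = |CA|² = 0.157821 m²;  d cosθ + r = +0.35205 m.
|ω_lever| = |0.1574·9.048·+0.35205| / 0.157821 = 3.1768 rad/s.

3.18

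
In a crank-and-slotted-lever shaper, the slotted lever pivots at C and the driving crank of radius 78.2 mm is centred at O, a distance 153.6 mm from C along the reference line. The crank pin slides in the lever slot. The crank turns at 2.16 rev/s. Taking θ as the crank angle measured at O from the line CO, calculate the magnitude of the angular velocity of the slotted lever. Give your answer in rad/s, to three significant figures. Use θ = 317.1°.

4.28

ω = 13.57 rad/s (from 2.16 rev/s).
Crank pin A relative to C: A = (d + r cosθ, r sinθ); lever angle φ = atan2(r sinθ, d + r cosθ).
Differentiating tanφ: φ̇ = rω(d cosθ + r)/(d² + r² + 2dr cosθ).
d² + r² + 2dr cosθ = |CA|² = 0.0473061 m²;  d cosθ + r = +0.19072 m.
|ω_lever| = |0.0782·13.57·+0.19072| / 0.0473061 = 4.2787 rad/s.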